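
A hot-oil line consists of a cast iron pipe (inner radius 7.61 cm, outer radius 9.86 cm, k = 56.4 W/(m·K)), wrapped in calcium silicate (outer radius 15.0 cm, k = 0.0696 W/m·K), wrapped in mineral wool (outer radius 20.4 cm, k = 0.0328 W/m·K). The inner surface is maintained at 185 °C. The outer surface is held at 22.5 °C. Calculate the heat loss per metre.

Resistance network (inner→outer):
  R'_cast iron = ln(0.0986/0.0761)/(2πk) = 0.2590/(2π·56.4) = 7.309×10^-4 m·K/W
  R'_calcium silicate = ln(0.150/0.0986)/(2πk) = 0.4196/(2π·0.0696) = 0.9594 m·K/W
  R'_mineral wool = ln(0.204/0.150)/(2πk) = 0.3075/(2π·0.0328) = 1.492 m·K/W
ΣR = 7.309×10^-4 + 0.9594 + 1.492 = 2.452 m·K/W
Q' = ΔT/ΣR = (185 °C − 22.5 °C)/2.452 = 66.3 W/m

Q' = 66.3 W/m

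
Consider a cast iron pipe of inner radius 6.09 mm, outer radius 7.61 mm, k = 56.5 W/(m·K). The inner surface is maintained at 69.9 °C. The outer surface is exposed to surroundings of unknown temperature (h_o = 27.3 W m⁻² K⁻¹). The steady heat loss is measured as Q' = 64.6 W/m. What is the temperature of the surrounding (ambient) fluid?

Sum the resistances:
  R'_cast iron = ln(0.00761/0.00609)/(2πk) = 0.2228/(2π·56.5) = 6.276×10^-4 m·K/W
  R'_conv,out = 1/(2πr h) = 1/(2π·0.00761·27.3) = 0.7661 m·K/W
ΣR = 0.7667 m·K/W
ΔT = Q'·ΣR = 64.6 × 0.7667 = 49.53 K
Heat flows outward, so T_out = T_in − ΔT = 69.9 − 49.53 = 20.4 °C

T_out = 20.4 °C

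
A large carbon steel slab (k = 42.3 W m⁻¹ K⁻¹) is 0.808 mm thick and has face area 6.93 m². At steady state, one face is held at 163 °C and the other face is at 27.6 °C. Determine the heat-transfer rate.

Q = 4.91×10^7 W

Q = kA·ΔT/L = 42.3 × 6.93 × |163 °C − 27.6 °C| / 8.08×10^-4 = 4.91×10^7 W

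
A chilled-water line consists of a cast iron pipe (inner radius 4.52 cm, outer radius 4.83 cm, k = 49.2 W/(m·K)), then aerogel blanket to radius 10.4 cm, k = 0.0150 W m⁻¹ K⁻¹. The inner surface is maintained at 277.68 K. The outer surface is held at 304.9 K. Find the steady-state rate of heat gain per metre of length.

Q' = 3.34 W/m

Resistance network (inner→outer):
  R'_cast iron = ln(0.0483/0.0452)/(2πk) = 0.06633/(2π·49.2) = 2.146×10^-4 m·K/W
  R'_aerogel blanket = ln(0.104/0.0483)/(2πk) = 0.7670/(2π·0.0150) = 8.138 m·K/W
ΣR = 2.146×10^-4 + 8.138 = 8.138 m·K/W
Q' = ΔT/ΣR = (277.68 K − 304.9 K)/8.138 = -3.34 W/m
(Negative Q' ⇒ heat flows inward; heat gain = 3.34 W/m.)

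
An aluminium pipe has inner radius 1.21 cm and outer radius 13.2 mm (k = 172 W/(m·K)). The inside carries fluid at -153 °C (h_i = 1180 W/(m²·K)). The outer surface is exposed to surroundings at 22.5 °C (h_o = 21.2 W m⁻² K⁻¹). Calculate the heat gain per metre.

Series thermal resistances, inner to outer:
  R'_conv,in = 1/(2πr h) = 1/(2π·0.0121·1180) = 0.01115 m·K/W
  R'_aluminium = ln(0.0132/0.0121)/(2πk) = 0.08701/(2π·172) = 8.051×10^-5 m·K/W
  R'_conv,out = 1/(2πr h) = 1/(2π·0.0132·21.2) = 0.5687 m·K/W
ΣR = 0.01115 + 8.051×10^-5 + 0.5687 = 0.5799 m·K/W
Q' = ΔT/ΣR = (-153 °C − 22.5 °C)/0.5799 = -303 W/m
(Negative Q' ⇒ heat flows inward; heat gain = 303 W/m.)

Q' = 303 W/m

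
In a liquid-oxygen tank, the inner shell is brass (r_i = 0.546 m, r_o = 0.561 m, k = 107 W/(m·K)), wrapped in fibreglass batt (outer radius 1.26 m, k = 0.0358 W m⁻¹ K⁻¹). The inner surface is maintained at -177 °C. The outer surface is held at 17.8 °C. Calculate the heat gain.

Treat each layer as a resistance in series:
  R_brass = (1/0.546 − 1/0.561)/(4πk) = 0.04897/(4π·107) = 3.642×10^-5 K/W
  R_fibreglass batt = (1/0.561 − 1/1.26)/(4πk) = 0.9889/(4π·0.0358) = 2.198 K/W
ΣR = 3.642×10^-5 + 2.198 = 2.198 K/W
Q = ΔT/ΣR = (-177 °C − 17.8 °C)/2.198 = -88.6 W
(Negative Q ⇒ heat flows inward; heat gain = 88.6 W.)

Q = 88.6 W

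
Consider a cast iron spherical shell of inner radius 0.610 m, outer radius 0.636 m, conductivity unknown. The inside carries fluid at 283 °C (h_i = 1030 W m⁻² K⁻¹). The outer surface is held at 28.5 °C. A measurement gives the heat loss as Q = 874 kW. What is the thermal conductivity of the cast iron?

ΣR = ΔT/Q = |283 − 28.5|/8.74×10^5 = 2.912×10^-4 K/W
Known resistances:
  R_conv,in = 1/(4πr²h) = 1/(4π·0.610²·1030) = 2.076×10^-4 K/W
R_cast iron = ΣR − ΣR_known = 2.912×10^-4 − 2.076×10^-4 = 8.360×10^-5 K/W
(1/r₁−1/r₂)/(4πk) = 8.360×10^-5 ⇒ k = 0.06702/(4π·8.360×10^-5) = 63.8 W/m·K

k = 63.8 W/m·K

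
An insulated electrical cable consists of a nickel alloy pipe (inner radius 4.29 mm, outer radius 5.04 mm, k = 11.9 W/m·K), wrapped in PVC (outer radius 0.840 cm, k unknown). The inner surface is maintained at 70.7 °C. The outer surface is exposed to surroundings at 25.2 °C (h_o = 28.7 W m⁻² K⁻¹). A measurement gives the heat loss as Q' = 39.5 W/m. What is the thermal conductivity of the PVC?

ΣR = ΔT/Q' = |70.7 − 25.2|/39.5 = 1.152 m·K/W
Known resistances:
  R'_nickel alloy = ln(0.00504/0.00429)/(2πk) = 0.1611/(2π·11.9) = 0.002155 m·K/W
  R'_conv,out = 1/(2πr h) = 1/(2π·0.00840·28.7) = 0.6602 m·K/W
R_PVC = ΣR − ΣR_known = 1.152 − 0.6624 = 0.4896 m·K/W
ln(r₂/r₁)/(2πk) = 0.4896 ⇒ k = 0.5108/(2π·0.4896) = 0.166 W/m·K

k = 0.166 W/m·K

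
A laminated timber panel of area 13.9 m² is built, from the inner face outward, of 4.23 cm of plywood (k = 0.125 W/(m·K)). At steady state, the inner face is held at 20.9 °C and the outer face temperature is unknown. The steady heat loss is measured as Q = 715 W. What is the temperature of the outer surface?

Sum the resistances:
  R_plywood = L/(kA) = 0.0423/(0.125·13.9) = 0.02435 K/W
ΣR = 0.02435 K/W
ΔT = Q·ΣR = 715 × 0.02435 = 17.41 K
Heat flows outward, so T_out = T_in − ΔT = 20.9 − 17.41 = 3.49 °C

T_out = 3.49 °C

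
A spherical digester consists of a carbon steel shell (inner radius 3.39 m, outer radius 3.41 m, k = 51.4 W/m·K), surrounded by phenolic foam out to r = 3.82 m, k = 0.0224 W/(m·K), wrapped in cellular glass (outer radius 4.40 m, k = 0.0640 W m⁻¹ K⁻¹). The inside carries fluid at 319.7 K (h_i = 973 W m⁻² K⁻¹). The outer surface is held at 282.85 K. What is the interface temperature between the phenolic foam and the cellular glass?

T = 293.1 K

Treat each layer as a resistance in series:
  R_conv,in = 1/(4πr²h) = 1/(4π·3.39²·973) = 7.117×10^-6 K/W
  R_carbon steel = (1/3.39 − 1/3.41)/(4πk) = 0.001730/(4π·51.4) = 2.679×10^-6 K/W
  R_phenolic foam = (1/3.41 − 1/3.82)/(4πk) = 0.03148/(4π·0.0224) = 0.1118 K/W
  R_cellular glass = (1/3.82 − 1/4.40)/(4πk) = 0.03451/(4π·0.0640) = 0.04291 K/W
ΣR = 7.117×10^-6 + 2.679×10^-6 + 0.1118 + 0.04291 = 0.1547 K/W
Q = ΔT/ΣR = (319.7 K − 282.85 K)/0.1547 = 238.2 W
From the inner boundary to the phenolic foam/cellular glass interface, ΣR_partial = 0.1118 K/W.
T_interface = T_in − Q·ΣR_partial = 319.7 K − (238.2)(0.1118) = 293.1 K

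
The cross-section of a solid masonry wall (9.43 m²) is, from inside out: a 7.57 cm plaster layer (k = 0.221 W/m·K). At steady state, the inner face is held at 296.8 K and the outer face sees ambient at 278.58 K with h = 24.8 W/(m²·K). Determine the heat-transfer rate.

Q = 449 W

Resistance network (inner→outer):
  R_plaster = L/(kA) = 0.0757/(0.221·9.43) = 0.03632 K/W
  R_conv,out = 1/(hA) = 1/(24.8·9.43) = 0.004276 K/W
ΣR = 0.03632 + 0.004276 = 0.04060 K/W
Q = ΔT/ΣR = (296.8 K − 278.58 K)/0.04060 = 449 W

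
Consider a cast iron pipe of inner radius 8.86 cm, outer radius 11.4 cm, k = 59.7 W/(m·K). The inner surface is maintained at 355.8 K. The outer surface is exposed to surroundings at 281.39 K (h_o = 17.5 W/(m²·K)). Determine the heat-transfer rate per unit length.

Q' = 925 W/m

Treat each layer as a resistance in series:
  R'_cast iron = ln(0.114/0.0886)/(2πk) = 0.2521/(2π·59.7) = 6.720×10^-4 m·K/W
  R'_conv,out = 1/(2πr h) = 1/(2π·0.114·17.5) = 0.07978 m·K/W
ΣR = 6.720×10^-4 + 0.07978 = 0.08045 m·K/W
Q' = ΔT/ΣR = (355.8 K − 281.39 K)/0.08045 = 925 W/m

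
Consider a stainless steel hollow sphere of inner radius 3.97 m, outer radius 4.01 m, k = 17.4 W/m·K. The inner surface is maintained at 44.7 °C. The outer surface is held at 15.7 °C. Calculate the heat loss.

Q = 4πk·ΔT/(1/r₁ − 1/r₂) = 4π × 17.4 × 29 / (1/3.97 − 1/4.01) = 2.52×10^6 W

Q = 2.52×10^6 W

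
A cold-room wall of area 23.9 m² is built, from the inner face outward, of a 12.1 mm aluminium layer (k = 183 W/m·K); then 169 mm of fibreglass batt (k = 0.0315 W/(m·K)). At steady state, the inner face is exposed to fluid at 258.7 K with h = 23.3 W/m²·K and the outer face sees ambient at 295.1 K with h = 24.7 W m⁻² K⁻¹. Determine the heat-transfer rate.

Treat each layer as a resistance in series:
  R_conv,in = 1/(hA) = 1/(23.3·23.9) = 0.001796 K/W
  R_aluminium = L/(kA) = 0.0121/(183·23.9) = 2.767×10^-6 K/W
  R_fibreglass batt = L/(kA) = 0.169/(0.0315·23.9) = 0.2245 K/W
  R_conv,out = 1/(hA) = 1/(24.7·23.9) = 0.001694 K/W
ΣR = 0.001796 + 2.767×10^-6 + 0.2245 + 0.001694 = 0.2280 K/W
Q = ΔT/ΣR = (258.7 K − 295.1 K)/0.2280 = -160 W
(Negative Q ⇒ heat flows inward; heat gain = 160 W.)

Q = 160 W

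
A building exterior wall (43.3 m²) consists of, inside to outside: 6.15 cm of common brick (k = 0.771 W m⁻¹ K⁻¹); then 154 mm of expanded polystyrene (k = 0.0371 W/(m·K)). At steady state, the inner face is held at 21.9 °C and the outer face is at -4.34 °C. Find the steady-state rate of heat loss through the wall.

Q = 269 W

Series thermal resistances, inner to outer:
  R_common brick = L/(kA) = 0.0615/(0.771·43.3) = 0.001842 K/W
  R_expanded polystyrene = L/(kA) = 0.154/(0.0371·43.3) = 0.09586 K/W
ΣR = 0.001842 + 0.09586 = 0.09770 K/W
Q = ΔT/ΣR = (21.9 °C − -4.34 °C)/0.09770 = 269 W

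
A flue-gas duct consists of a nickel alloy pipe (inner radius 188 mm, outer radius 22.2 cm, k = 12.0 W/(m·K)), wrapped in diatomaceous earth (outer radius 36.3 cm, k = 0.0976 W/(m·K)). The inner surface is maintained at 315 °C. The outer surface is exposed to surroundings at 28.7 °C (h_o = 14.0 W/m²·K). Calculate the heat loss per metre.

Q' = 343 W/m

Series thermal resistances, inner to outer:
  R'_nickel alloy = ln(0.222/0.188)/(2πk) = 0.1662/(2π·12.0) = 0.002205 m·K/W
  R'_diatomaceous earth = ln(0.363/0.222)/(2πk) = 0.4917/(2π·0.0976) = 0.8018 m·K/W
  R'_conv,out = 1/(2πr h) = 1/(2π·0.363·14.0) = 0.03132 m·K/W
ΣR = 0.002205 + 0.8018 + 0.03132 = 0.8353 m·K/W
Q' = ΔT/ΣR = (315 °C − 28.7 °C)/0.8353 = 343 W/m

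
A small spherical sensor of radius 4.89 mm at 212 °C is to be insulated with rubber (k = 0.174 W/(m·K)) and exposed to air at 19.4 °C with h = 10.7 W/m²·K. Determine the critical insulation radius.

r_cr = 3.25 cm

For a sphere, r_cr = 2k_ins/h = 2·0.174/10.7 = 0.0325 m = 3.25 cm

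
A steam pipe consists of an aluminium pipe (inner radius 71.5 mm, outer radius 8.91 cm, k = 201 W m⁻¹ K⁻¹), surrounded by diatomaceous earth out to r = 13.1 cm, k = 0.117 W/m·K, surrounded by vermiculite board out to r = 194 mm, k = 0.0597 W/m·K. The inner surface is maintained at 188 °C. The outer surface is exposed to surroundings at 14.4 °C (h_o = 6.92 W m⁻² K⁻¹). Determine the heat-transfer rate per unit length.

Q' = 103 W/m

Series thermal resistances, inner to outer:
  R'_aluminium = ln(0.0891/0.0715)/(2πk) = 0.2201/(2π·201) = 1.742×10^-4 m·K/W
  R'_diatomaceous earth = ln(0.131/0.0891)/(2πk) = 0.3854/(2π·0.117) = 0.5243 m·K/W
  R'_vermiculite board = ln(0.194/0.131)/(2πk) = 0.3927/(2π·0.0597) = 1.047 m·K/W
  R'_conv,out = 1/(2πr h) = 1/(2π·0.194·6.92) = 0.1186 m·K/W
ΣR = 1.742×10^-4 + 0.5243 + 1.047 + 0.1186 = 1.690 m·K/W
Q' = ΔT/ΣR = (188 °C − 14.4 °C)/1.690 = 103 W/m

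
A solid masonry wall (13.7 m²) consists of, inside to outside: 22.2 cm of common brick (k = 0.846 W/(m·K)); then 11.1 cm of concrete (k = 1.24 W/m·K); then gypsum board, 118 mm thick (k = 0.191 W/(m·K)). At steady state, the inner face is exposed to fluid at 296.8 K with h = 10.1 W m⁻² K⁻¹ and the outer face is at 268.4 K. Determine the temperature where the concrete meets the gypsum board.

Resistance network (inner→outer):
  R_conv,in = 1/(hA) = 1/(10.1·13.7) = 0.007227 K/W
  R_common brick = L/(kA) = 0.222/(0.846·13.7) = 0.01915 K/W
  R_concrete = L/(kA) = 0.111/(1.24·13.7) = 0.006534 K/W
  R_gypsum board = L/(kA) = 0.118/(0.191·13.7) = 0.04509 K/W
ΣR = 0.007227 + 0.01915 + 0.006534 + 0.04509 = 0.07800 K/W
Q = ΔT/ΣR = (296.8 K − 268.4 K)/0.07800 = 364.1 W
From the inner boundary to the concrete/gypsum board interface, ΣR_partial = 0.03291 K/W.
T_interface = T_in − Q·ΣR_partial = 296.8 K − (364.1)(0.03291) = 284.8 K

T = 284.8 K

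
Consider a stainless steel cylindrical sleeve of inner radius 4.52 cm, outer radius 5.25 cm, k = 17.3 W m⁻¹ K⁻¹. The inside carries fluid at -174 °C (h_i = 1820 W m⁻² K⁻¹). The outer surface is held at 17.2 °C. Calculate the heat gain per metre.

Resistance network (inner→outer):
  R'_conv,in = 1/(2πr h) = 1/(2π·0.0452·1820) = 0.001935 m·K/W
  R'_stainless steel = ln(0.0525/0.0452)/(2πk) = 0.1497/(2π·17.3) = 0.001377 m·K/W
ΣR = 0.001935 + 0.001377 = 0.003312 m·K/W
Q' = ΔT/ΣR = (-174 °C − 17.2 °C)/0.003312 = -57700 W/m
(Negative Q' ⇒ heat flows inward; heat gain = 57700 W/m.)

Q' = 57.7 kW/m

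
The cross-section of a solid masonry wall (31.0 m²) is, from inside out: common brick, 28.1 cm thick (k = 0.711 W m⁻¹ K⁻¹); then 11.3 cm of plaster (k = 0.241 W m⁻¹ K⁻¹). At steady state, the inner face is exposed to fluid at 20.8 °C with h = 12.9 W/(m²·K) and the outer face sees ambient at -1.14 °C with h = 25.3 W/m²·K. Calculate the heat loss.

Treat each layer as a resistance in series:
  R_conv,in = 1/(hA) = 1/(12.9·31.0) = 0.002501 K/W
  R_common brick = L/(kA) = 0.281/(0.711·31.0) = 0.01275 K/W
  R_plaster = L/(kA) = 0.113/(0.241·31.0) = 0.01513 K/W
  R_conv,out = 1/(hA) = 1/(25.3·31.0) = 0.001275 K/W
ΣR = 0.002501 + 0.01275 + 0.01513 + 0.001275 = 0.03166 K/W
Q = ΔT/ΣR = (20.8 °C − -1.14 °C)/0.03166 = 693 W

Q = 693 W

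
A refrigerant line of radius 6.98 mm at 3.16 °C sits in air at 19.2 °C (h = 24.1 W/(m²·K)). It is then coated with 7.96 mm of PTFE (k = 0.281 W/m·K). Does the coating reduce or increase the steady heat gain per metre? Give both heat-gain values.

increases: 17.0 → 18.4 W/m

Critical radius for a cylinder: r_cr = k/h = 0.0117 m = 1.17 cm.
Outer radius after coating: r₂ = 0.00698 + 0.00796 = 0.01494 m.
r₁ < r_cr < r₂: heat gain rises to a maximum at r_cr then falls. Whether the coating helps depends on whether Q(r₂) has dropped back below Q(r₁).
Bare: R = 1/(2πr₁h) = 0.9461 m·K/W; Q = 16.04/0.9461 = 17.0 W/m.
Coated: R = R_cond + R_conv = 0.8730 m·K/W; Q = 16.04/0.8730 = 18.4 W/m.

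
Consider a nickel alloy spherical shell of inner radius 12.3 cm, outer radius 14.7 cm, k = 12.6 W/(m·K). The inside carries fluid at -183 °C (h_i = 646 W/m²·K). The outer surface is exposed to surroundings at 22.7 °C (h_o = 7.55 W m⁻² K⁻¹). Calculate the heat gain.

Treat each layer as a resistance in series:
  R_conv,in = 1/(4πr²h) = 1/(4π·0.123²·646) = 0.008142 K/W
  R_nickel alloy = (1/0.123 − 1/0.147)/(4πk) = 1.327/(4π·12.6) = 0.008383 K/W
  R_conv,out = 1/(4πr²h) = 1/(4π·0.147²·7.55) = 0.4878 K/W
ΣR = 0.008142 + 0.008383 + 0.4878 = 0.5043 K/W
Q = ΔT/ΣR = (-183 °C − 22.7 °C)/0.5043 = -408 W
(Negative Q ⇒ heat flows inward; heat gain = 408 W.)

Q = 408 W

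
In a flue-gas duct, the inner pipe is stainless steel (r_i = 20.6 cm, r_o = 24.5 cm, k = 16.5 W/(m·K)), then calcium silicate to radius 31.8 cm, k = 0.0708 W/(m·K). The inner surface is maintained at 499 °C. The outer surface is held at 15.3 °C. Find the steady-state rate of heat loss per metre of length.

Treat each layer as a resistance in series:
  R'_stainless steel = ln(0.245/0.206)/(2πk) = 0.1734/(2π·16.5) = 0.001672 m·K/W
  R'_calcium silicate = ln(0.318/0.245)/(2πk) = 0.2608/(2π·0.0708) = 0.5863 m·K/W
ΣR = 0.001672 + 0.5863 = 0.5880 m·K/W
Q' = ΔT/ΣR = (499 °C − 15.3 °C)/0.5880 = 823 W/m

Q' = 823 W/m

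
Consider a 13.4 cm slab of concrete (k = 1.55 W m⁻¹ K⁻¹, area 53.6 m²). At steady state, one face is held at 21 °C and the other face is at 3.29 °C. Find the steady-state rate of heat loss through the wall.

Q = kA·ΔT/L = 1.55 × 53.6 × |21 °C − 3.29 °C| / 0.134 = 11000 W

Q = 11.0 kW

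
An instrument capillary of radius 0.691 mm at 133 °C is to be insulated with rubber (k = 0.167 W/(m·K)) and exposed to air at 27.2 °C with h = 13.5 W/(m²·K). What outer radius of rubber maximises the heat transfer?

r_cr = 1.24 cm

For a cylinder, r_cr = k_ins/h = 0.167/13.5 = 0.0124 m = 1.24 cm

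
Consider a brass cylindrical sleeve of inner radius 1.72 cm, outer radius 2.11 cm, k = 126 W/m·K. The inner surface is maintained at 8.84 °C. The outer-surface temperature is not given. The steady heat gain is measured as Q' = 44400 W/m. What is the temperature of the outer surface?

Sum the resistances:
  R'_brass = ln(0.0211/0.0172)/(2πk) = 0.2044/(2π·126) = 2.581×10^-4 m·K/W
ΣR = 2.581×10^-4 m·K/W
ΔT = Q'·ΣR = 44400 × 2.581×10^-4 = 11.46 K
Heat flows inward, so T_out = T_in + ΔT = 8.84 + 11.46 = 20.3 °C

T_out = 20.3 °C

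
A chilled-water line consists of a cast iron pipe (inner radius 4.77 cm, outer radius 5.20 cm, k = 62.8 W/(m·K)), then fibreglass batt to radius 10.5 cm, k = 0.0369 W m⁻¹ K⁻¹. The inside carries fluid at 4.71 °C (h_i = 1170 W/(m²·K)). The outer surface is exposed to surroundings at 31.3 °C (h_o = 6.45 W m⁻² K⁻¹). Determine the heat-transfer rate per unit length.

Q' = 8.13 W/m

Resistance network (inner→outer):
  R'_conv,in = 1/(2πr h) = 1/(2π·0.0477·1170) = 0.002852 m·K/W
  R'_cast iron = ln(0.0520/0.0477)/(2πk) = 0.08631/(2π·62.8) = 2.187×10^-4 m·K/W
  R'_fibreglass batt = ln(0.105/0.0520)/(2πk) = 0.7027/(2π·0.0369) = 3.031 m·K/W
  R'_conv,out = 1/(2πr h) = 1/(2π·0.105·6.45) = 0.2350 m·K/W
ΣR = 0.002852 + 2.187×10^-4 + 3.031 + 0.2350 = 3.269 m·K/W
Q' = ΔT/ΣR = (4.71 °C − 31.3 °C)/3.269 = -8.13 W/m
(Negative Q' ⇒ heat flows inward; heat gain = 8.13 W/m.)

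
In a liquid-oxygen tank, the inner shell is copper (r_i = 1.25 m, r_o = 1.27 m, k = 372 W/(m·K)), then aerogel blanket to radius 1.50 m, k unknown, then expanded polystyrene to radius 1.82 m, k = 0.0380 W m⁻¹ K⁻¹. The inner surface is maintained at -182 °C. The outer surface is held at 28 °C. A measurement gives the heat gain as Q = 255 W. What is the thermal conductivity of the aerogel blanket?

k = 0.0166 W/m·K

ΣR = ΔT/Q = |-182 − 28|/255 = 0.8235 K/W
Known resistances:
  R_copper = (1/1.25 − 1/1.27)/(4πk) = 0.01260/(4π·372) = 2.695×10^-6 K/W
  R_expanded polystyrene = (1/1.50 − 1/1.82)/(4πk) = 0.1172/(4π·0.0380) = 0.2455 K/W
R_aerogel blanket = ΣR − ΣR_known = 0.8235 − 0.2455 = 0.5780 K/W
(1/r₁−1/r₂)/(4πk) = 0.5780 ⇒ k = 0.1207/(4π·0.5780) = 0.0166 W/m·K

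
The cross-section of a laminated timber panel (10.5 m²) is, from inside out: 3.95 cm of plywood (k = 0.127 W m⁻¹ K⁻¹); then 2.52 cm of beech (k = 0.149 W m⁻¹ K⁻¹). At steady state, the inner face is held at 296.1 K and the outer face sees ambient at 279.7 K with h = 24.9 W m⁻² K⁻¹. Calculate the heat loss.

Resistance network (inner→outer):
  R_plywood = L/(kA) = 0.0395/(0.127·10.5) = 0.02962 K/W
  R_beech = L/(kA) = 0.0252/(0.149·10.5) = 0.01611 K/W
  R_conv,out = 1/(hA) = 1/(24.9·10.5) = 0.003825 K/W
ΣR = 0.02962 + 0.01611 + 0.003825 = 0.04956 K/W
Q = ΔT/ΣR = (296.1 K − 279.7 K)/0.04956 = 331 W

Q = 331 W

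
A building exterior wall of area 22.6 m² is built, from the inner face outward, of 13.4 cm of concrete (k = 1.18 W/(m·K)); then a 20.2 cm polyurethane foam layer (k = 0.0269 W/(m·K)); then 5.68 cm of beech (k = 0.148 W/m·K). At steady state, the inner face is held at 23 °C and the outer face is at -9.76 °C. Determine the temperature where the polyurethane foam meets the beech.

Series thermal resistances, inner to outer:
  R_concrete = L/(kA) = 0.134/(1.18·22.6) = 0.005025 K/W
  R_polyurethane foam = L/(kA) = 0.202/(0.0269·22.6) = 0.3323 K/W
  R_beech = L/(kA) = 0.0568/(0.148·22.6) = 0.01698 K/W
ΣR = 0.005025 + 0.3323 + 0.01698 = 0.3543 K/W
Q = ΔT/ΣR = (23 °C − -9.76 °C)/0.3543 = 92.46 W
From the inner boundary to the polyurethane foam/beech interface, ΣR_partial = 0.3373 K/W.
T_interface = T_in − Q·ΣR_partial = 23 °C − (92.46)(0.3373) = -8.19 °C

T = -8.19 °C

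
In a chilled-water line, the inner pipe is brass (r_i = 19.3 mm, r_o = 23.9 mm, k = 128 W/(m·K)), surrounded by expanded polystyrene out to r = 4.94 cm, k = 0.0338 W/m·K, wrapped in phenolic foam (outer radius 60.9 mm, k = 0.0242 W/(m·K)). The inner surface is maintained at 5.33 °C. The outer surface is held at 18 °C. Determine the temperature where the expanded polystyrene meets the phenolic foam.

Series thermal resistances, inner to outer:
  R'_brass = ln(0.0239/0.0193)/(2πk) = 0.2138/(2π·128) = 2.658×10^-4 m·K/W
  R'_expanded polystyrene = ln(0.0494/0.0239)/(2πk) = 0.7261/(2π·0.0338) = 3.419 m·K/W
  R'_phenolic foam = ln(0.0609/0.0494)/(2πk) = 0.2093/(2π·0.0242) = 1.376 m·K/W
ΣR = 2.658×10^-4 + 3.419 + 1.376 = 4.795 m·K/W
Q' = ΔT/ΣR = (5.33 °C − 18 °C)/4.795 = -2.642 W/m
From the inner boundary to the expanded polystyrene/phenolic foam interface, ΣR_partial = 3.419 m·K/W.
T_interface = T_in − Q'·ΣR_partial = 5.33 °C − (-2.642)(3.419) = 14.4 °C

T = 14.4 °C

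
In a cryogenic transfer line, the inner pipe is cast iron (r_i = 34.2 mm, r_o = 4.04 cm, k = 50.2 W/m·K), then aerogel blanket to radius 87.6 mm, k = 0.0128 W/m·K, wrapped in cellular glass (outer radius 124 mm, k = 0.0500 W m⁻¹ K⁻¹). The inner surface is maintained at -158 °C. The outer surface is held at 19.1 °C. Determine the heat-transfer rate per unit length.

Series thermal resistances, inner to outer:
  R'_cast iron = ln(0.0404/0.0342)/(2πk) = 0.1666/(2π·50.2) = 5.282×10^-4 m·K/W
  R'_aerogel blanket = ln(0.0876/0.0404)/(2πk) = 0.7740/(2π·0.0128) = 9.623 m·K/W
  R'_cellular glass = ln(0.124/0.0876)/(2πk) = 0.3475/(2π·0.0500) = 1.106 m·K/W
ΣR = 5.282×10^-4 + 9.623 + 1.106 = 10.73 m·K/W
Q' = ΔT/ΣR = (-158 °C − 19.1 °C)/10.73 = -16.5 W/m
(Negative Q' ⇒ heat flows inward; heat gain = 16.5 W/m.)

Q' = 16.5 W/m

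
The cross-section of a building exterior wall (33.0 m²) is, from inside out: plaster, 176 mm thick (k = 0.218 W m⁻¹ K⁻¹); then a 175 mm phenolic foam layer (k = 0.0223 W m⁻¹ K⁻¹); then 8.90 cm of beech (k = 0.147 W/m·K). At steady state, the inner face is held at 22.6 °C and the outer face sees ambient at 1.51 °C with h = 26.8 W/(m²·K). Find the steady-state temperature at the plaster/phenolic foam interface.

T = 20.8 °C

Series thermal resistances, inner to outer:
  R_plaster = L/(kA) = 0.176/(0.218·33.0) = 0.02446 K/W
  R_phenolic foam = L/(kA) = 0.175/(0.0223·33.0) = 0.2378 K/W
  R_beech = L/(kA) = 0.0890/(0.147·33.0) = 0.01835 K/W
  R_conv,out = 1/(hA) = 1/(26.8·33.0) = 0.001131 K/W
ΣR = 0.02446 + 0.2378 + 0.01835 + 0.001131 = 0.2817 K/W
Q = ΔT/ΣR = (22.6 °C − 1.51 °C)/0.2817 = 74.87 W
From the inner boundary to the plaster/phenolic foam interface, ΣR_partial = 0.02446 K/W.
T_interface = T_in − Q·ΣR_partial = 22.6 °C − (74.87)(0.02446) = 20.8 °C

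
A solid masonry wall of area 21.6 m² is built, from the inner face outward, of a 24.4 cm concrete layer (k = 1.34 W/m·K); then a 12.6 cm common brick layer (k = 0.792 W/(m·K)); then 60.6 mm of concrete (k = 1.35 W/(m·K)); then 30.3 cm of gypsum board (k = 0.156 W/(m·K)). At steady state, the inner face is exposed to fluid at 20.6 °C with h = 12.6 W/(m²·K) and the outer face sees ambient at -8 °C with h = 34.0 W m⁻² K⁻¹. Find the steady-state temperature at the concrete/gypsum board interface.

T = 15.1 °C

Treat each layer as a resistance in series:
  R_conv,in = 1/(hA) = 1/(12.6·21.6) = 0.003674 K/W
  R_concrete = L/(kA) = 0.244/(1.34·21.6) = 0.008430 K/W
  R_common brick = L/(kA) = 0.126/(0.792·21.6) = 0.007365 K/W
  R_concrete = L/(kA) = 0.0606/(1.35·21.6) = 0.002078 K/W
  R_gypsum board = L/(kA) = 0.303/(0.156·21.6) = 0.08992 K/W
  R_conv,out = 1/(hA) = 1/(34.0·21.6) = 0.001362 K/W
ΣR = 0.003674 + 0.008430 + 0.007365 + 0.002078 + 0.08992 + 0.001362 = 0.1128 K/W
Q = ΔT/ΣR = (20.6 °C − -8 °C)/0.1128 = 253.5 W
From the inner boundary to the concrete/gypsum board interface, ΣR_partial = 0.02155 K/W.
T_interface = T_in − Q·ΣR_partial = 20.6 °C − (253.5)(0.02155) = 15.1 °C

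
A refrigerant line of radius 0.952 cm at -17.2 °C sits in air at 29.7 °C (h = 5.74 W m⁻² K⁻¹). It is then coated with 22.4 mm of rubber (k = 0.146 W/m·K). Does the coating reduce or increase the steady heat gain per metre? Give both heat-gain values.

Critical radius for a cylinder: r_cr = k/h = 0.0254 m = 2.54 cm.
Outer radius after coating: r₂ = 0.00952 + 0.0224 = 0.03192 m.
r₁ < r_cr < r₂: heat gain rises to a maximum at r_cr then falls. Whether the coating helps depends on whether Q(r₂) has dropped back below Q(r₁).
Bare: R = 1/(2πr₁h) = 2.913 m·K/W; Q = 46.9/2.913 = 16.1 W/m.
Coated: R = R_cond + R_conv = 2.187 m·K/W; Q = 46.9/2.187 = 21.4 W/m.

increases: 16.1 → 21.4 W/m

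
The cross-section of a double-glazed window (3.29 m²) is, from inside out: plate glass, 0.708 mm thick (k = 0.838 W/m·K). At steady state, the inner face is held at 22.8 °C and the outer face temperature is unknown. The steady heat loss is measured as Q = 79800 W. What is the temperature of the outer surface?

T_out = 2.31 °C

Sum the resistances:
  R_plate glass = L/(kA) = 7.08×10^-4/(0.838·3.29) = 2.568×10^-4 K/W
ΣR = 2.568×10^-4 K/W
ΔT = Q·ΣR = 79800 × 2.568×10^-4 = 20.49 K
Heat flows outward, so T_out = T_in − ΔT = 22.8 − 20.49 = 2.31 °C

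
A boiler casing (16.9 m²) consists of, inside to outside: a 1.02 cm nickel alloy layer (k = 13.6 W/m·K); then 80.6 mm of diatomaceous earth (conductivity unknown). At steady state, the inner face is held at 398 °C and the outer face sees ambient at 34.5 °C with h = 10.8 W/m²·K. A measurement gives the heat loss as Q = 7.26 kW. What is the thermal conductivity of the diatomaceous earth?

ΣR = ΔT/Q = |398 − 34.5|/7260 = 0.05007 K/W
Known resistances:
  R_nickel alloy = L/(kA) = 0.0102/(13.6·16.9) = 4.438×10^-5 K/W
  R_conv,out = 1/(hA) = 1/(10.8·16.9) = 0.005479 K/W
R_diatomaceous earth = ΣR − ΣR_known = 0.05007 − 0.005523 = 0.04455 K/W
L/(kA) = 0.04455 ⇒ k = 0.0806/(0.04455·16.9) = 0.107 W/m·K

k = 0.107 W/m·K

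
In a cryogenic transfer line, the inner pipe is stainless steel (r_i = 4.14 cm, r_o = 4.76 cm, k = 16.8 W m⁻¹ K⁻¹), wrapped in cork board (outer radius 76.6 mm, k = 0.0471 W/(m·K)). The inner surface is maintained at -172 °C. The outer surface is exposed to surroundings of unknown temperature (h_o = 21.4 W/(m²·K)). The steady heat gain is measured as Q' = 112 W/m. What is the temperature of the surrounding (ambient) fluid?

Sum the resistances:
  R'_stainless steel = ln(0.0476/0.0414)/(2πk) = 0.1396/(2π·16.8) = 0.001322 m·K/W
  R'_cork board = ln(0.0766/0.0476)/(2πk) = 0.4758/(2π·0.0471) = 1.608 m·K/W
  R'_conv,out = 1/(2πr h) = 1/(2π·0.0766·21.4) = 0.09709 m·K/W
ΣR = 1.706 m·K/W
ΔT = Q'·ΣR = 112 × 1.706 = 191.1 K
Heat flows inward, so T_out = T_in + ΔT = -172 + 191.1 = 19.1 °C

T_out = 19.1 °C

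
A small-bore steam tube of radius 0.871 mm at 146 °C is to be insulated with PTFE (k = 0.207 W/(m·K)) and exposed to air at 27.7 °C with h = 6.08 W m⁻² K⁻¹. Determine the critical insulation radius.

For a cylinder, r_cr = k_ins/h = 0.207/6.08 = 0.0340 m = 3.40 cm

r_cr = 3.40 cm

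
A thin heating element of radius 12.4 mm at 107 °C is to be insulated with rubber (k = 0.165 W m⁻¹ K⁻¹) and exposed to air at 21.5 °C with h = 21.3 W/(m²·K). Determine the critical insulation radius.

r_cr = 0.775 cm

For a cylinder, r_cr = k_ins/h = 0.165/21.3 = 0.00775 m = 0.775 cm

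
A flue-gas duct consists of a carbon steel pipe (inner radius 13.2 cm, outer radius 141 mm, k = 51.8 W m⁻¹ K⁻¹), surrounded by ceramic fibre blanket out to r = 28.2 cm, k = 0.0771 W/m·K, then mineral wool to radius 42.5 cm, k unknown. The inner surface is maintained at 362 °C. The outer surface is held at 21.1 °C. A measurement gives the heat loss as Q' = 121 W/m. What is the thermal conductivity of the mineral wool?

k = 0.0471 W/m·K

ΣR = ΔT/Q' = |362 − 21.1|/121 = 2.817 m·K/W
Known resistances:
  R'_carbon steel = ln(0.141/0.132)/(2πk) = 0.06596/(2π·51.8) = 2.027×10^-4 m·K/W
  R'_ceramic fibre blanket = ln(0.282/0.141)/(2πk) = 0.6931/(2π·0.0771) = 1.431 m·K/W
R_mineral wool = ΣR − ΣR_known = 2.817 − 1.431 = 1.386 m·K/W
ln(r₂/r₁)/(2πk) = 1.386 ⇒ k = 0.4102/(2π·1.386) = 0.0471 W/m·K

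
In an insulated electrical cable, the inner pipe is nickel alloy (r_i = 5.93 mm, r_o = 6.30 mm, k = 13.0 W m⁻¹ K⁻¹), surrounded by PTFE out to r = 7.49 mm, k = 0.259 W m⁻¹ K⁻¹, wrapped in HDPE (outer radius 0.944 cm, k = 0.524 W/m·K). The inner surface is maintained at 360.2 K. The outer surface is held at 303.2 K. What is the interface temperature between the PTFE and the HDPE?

T = 325.8 K

Series thermal resistances, inner to outer:
  R'_nickel alloy = ln(0.00630/0.00593)/(2πk) = 0.06053/(2π·13.0) = 7.410×10^-4 m·K/W
  R'_PTFE = ln(0.00749/0.00630)/(2πk) = 0.1730/(2π·0.259) = 0.1063 m·K/W
  R'_HDPE = ln(0.00944/0.00749)/(2πk) = 0.2314/(2π·0.524) = 0.07028 m·K/W
ΣR = 7.410×10^-4 + 0.1063 + 0.07028 = 0.1773 m·K/W
Q' = ΔT/ΣR = (360.2 K − 303.2 K)/0.1773 = 321.5 W/m
From the inner boundary to the PTFE/HDPE interface, ΣR_partial = 0.1070 m·K/W.
T_interface = T_in − Q'·ΣR_partial = 360.2 K − (321.5)(0.1070) = 325.8 K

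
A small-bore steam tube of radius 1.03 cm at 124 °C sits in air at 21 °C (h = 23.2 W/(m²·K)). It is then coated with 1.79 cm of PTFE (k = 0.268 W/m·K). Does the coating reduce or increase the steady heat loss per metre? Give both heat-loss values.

Critical radius for a cylinder: r_cr = k/h = 0.0116 m = 1.16 cm.
Outer radius after coating: r₂ = 0.0103 + 0.0179 = 0.0282 m.
r₁ < r_cr < r₂: heat loss rises to a maximum at r_cr then falls. Whether the coating helps depends on whether Q(r₂) has dropped back below Q(r₁).
Bare: R = 1/(2πr₁h) = 0.6660 m·K/W; Q = 103/0.6660 = 155 W/m.
Coated: R = R_cond + R_conv = 0.8414 m·K/W; Q = 103/0.8414 = 122 W/m.

reduces: 155 → 122 W/m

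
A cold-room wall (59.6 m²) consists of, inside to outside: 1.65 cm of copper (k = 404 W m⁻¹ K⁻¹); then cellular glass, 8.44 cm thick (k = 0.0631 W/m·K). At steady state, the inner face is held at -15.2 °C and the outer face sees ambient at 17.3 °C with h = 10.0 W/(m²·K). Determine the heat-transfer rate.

Q = 1350 W

Series thermal resistances, inner to outer:
  R_copper = L/(kA) = 0.0165/(404·59.6) = 6.853×10^-7 K/W
  R_cellular glass = L/(kA) = 0.0844/(0.0631·59.6) = 0.02244 K/W
  R_conv,out = 1/(hA) = 1/(10.0·59.6) = 0.001678 K/W
ΣR = 6.853×10^-7 + 0.02244 + 0.001678 = 0.02412 K/W
Q = ΔT/ΣR = (-15.2 °C − 17.3 °C)/0.02412 = -1350 W
(Negative Q ⇒ heat flows inward; heat gain = 1350 W.)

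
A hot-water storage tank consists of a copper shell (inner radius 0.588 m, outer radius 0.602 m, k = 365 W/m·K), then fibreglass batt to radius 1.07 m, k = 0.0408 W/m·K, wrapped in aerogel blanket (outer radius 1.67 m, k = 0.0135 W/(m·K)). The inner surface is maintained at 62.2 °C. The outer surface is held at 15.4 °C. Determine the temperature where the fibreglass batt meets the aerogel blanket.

T = 42.7 °C

Treat each layer as a resistance in series:
  R_copper = (1/0.588 − 1/0.602)/(4πk) = 0.03955/(4π·365) = 8.623×10^-6 K/W
  R_fibreglass batt = (1/0.602 − 1/1.07)/(4πk) = 0.7266/(4π·0.0408) = 1.417 K/W
  R_aerogel blanket = (1/1.07 − 1/1.67)/(4πk) = 0.3358/(4π·0.0135) = 1.979 K/W
ΣR = 8.623×10^-6 + 1.417 + 1.979 = 3.396 K/W
Q = ΔT/ΣR = (62.2 °C − 15.4 °C)/3.396 = 13.78 W
From the inner boundary to the fibreglass batt/aerogel blanket interface, ΣR_partial = 1.417 K/W.
T_interface = T_in − Q·ΣR_partial = 62.2 °C − (13.78)(1.417) = 42.7 °C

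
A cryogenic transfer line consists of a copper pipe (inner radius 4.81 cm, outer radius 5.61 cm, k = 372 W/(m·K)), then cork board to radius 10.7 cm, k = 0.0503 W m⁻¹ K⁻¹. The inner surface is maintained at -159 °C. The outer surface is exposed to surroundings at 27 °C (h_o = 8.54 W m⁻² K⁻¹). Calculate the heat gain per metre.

Q' = 83.9 W/m

Treat each layer as a resistance in series:
  R'_copper = ln(0.0561/0.0481)/(2πk) = 0.1539/(2π·372) = 6.582×10^-5 m·K/W
  R'_cork board = ln(0.107/0.0561)/(2πk) = 0.6457/(2π·0.0503) = 2.043 m·K/W
  R'_conv,out = 1/(2πr h) = 1/(2π·0.107·8.54) = 0.1742 m·K/W
ΣR = 6.582×10^-5 + 2.043 + 0.1742 = 2.217 m·K/W
Q' = ΔT/ΣR = (-159 °C − 27 °C)/2.217 = -83.9 W/m
(Negative Q' ⇒ heat flows inward; heat gain = 83.9 W/m.)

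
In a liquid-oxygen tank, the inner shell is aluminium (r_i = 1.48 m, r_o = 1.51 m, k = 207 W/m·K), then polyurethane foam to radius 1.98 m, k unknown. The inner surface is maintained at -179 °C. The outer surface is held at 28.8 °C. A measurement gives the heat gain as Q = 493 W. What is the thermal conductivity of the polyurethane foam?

k = 0.0297 W/m·K

ΣR = ΔT/Q = |-179 − 28.8|/493 = 0.4215 K/W
Known resistances:
  R_aluminium = (1/1.48 − 1/1.51)/(4πk) = 0.01342/(4π·207) = 5.161×10^-6 K/W
R_polyurethane foam = ΣR − ΣR_known = 0.4215 − 5.161×10^-6 = 0.4215 K/W
(1/r₁−1/r₂)/(4πk) = 0.4215 ⇒ k = 0.1572/(4π·0.4215) = 0.0297 W/m·K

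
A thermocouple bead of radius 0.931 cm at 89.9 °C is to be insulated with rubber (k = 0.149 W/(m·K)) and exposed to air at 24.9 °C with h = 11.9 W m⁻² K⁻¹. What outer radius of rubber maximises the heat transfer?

r_cr = 2.50 cm

For a sphere, r_cr = 2k_ins/h = 2·0.149/11.9 = 0.0250 m = 2.50 cm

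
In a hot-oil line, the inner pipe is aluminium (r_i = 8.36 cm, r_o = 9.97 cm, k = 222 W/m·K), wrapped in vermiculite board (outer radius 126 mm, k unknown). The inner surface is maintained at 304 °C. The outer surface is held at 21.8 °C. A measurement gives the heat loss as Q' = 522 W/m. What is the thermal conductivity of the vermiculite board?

ΣR = ΔT/Q' = |304 − 21.8|/522 = 0.5406 m·K/W
Known resistances:
  R'_aluminium = ln(0.0997/0.0836)/(2πk) = 0.1761/(2π·222) = 1.263×10^-4 m·K/W
R_vermiculite board = ΣR − ΣR_known = 0.5406 − 1.263×10^-4 = 0.5405 m·K/W
ln(r₂/r₁)/(2πk) = 0.5405 ⇒ k = 0.2341/(2π·0.5405) = 0.0689 W/m·K

k = 0.0689 W/m·K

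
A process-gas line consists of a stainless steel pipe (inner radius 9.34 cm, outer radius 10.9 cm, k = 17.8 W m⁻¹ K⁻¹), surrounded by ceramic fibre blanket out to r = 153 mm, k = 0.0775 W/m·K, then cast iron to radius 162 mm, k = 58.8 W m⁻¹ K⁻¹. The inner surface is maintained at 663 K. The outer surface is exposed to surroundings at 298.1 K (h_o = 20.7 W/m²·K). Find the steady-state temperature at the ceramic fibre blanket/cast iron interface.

Treat each layer as a resistance in series:
  R'_stainless steel = ln(0.109/0.0934)/(2πk) = 0.1545/(2π·17.8) = 0.001381 m·K/W
  R'_ceramic fibre blanket = ln(0.153/0.109)/(2πk) = 0.3391/(2π·0.0775) = 0.6964 m·K/W
  R'_cast iron = ln(0.162/0.153)/(2πk) = 0.05716/(2π·58.8) = 1.547×10^-4 m·K/W
  R'_conv,out = 1/(2πr h) = 1/(2π·0.162·20.7) = 0.04746 m·K/W
ΣR = 0.001381 + 0.6964 + 1.547×10^-4 + 0.04746 = 0.7454 m·K/W
Q' = ΔT/ΣR = (663 K − 298.1 K)/0.7454 = 489.5 W/m
From the inner boundary to the ceramic fibre blanket/cast iron interface, ΣR_partial = 0.6978 m·K/W.
T_interface = T_in − Q'·ΣR_partial = 663 K − (489.5)(0.6978) = 321.4 K

T = 321.4 K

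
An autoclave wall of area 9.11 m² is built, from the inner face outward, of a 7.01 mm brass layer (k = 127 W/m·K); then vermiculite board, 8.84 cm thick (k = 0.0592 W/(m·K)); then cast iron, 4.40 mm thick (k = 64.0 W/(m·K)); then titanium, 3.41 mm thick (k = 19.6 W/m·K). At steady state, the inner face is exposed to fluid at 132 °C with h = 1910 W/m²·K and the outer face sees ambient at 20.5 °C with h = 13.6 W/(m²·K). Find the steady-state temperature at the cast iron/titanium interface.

T = 25.7 °C

Treat each layer as a resistance in series:
  R_conv,in = 1/(hA) = 1/(1910·9.11) = 5.747×10^-5 K/W
  R_brass = L/(kA) = 0.00701/(127·9.11) = 6.059×10^-6 K/W
  R_vermiculite board = L/(kA) = 0.0884/(0.0592·9.11) = 0.1639 K/W
  R_cast iron = L/(kA) = 0.00440/(64.0·9.11) = 7.547×10^-6 K/W
  R_titanium = L/(kA) = 0.00341/(19.6·9.11) = 1.910×10^-5 K/W
  R_conv,out = 1/(hA) = 1/(13.6·9.11) = 0.008071 K/W
ΣR = 5.747×10^-5 + 6.059×10^-6 + 0.1639 + 7.547×10^-6 + 1.910×10^-5 + 0.008071 = 0.1721 K/W
Q = ΔT/ΣR = (132 °C − 20.5 °C)/0.1721 = 647.9 W
From the inner boundary to the cast iron/titanium interface, ΣR_partial = 0.1640 K/W.
T_interface = T_in − Q·ΣR_partial = 132 °C − (647.9)(0.1640) = 25.7 °C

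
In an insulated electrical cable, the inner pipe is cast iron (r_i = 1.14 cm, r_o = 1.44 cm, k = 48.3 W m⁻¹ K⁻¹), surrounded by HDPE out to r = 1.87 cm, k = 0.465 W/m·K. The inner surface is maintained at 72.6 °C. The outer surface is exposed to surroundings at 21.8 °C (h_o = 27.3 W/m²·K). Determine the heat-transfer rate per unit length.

Series thermal resistances, inner to outer:
  R'_cast iron = ln(0.0144/0.0114)/(2πk) = 0.2336/(2π·48.3) = 7.698×10^-4 m·K/W
  R'_HDPE = ln(0.0187/0.0144)/(2πk) = 0.2613/(2π·0.465) = 0.08943 m·K/W
  R'_conv,out = 1/(2πr h) = 1/(2π·0.0187·27.3) = 0.3118 m·K/W
ΣR = 7.698×10^-4 + 0.08943 + 0.3118 = 0.4020 m·K/W
Q' = ΔT/ΣR = (72.6 °C − 21.8 °C)/0.4020 = 126 W/m

Q' = 126 W/m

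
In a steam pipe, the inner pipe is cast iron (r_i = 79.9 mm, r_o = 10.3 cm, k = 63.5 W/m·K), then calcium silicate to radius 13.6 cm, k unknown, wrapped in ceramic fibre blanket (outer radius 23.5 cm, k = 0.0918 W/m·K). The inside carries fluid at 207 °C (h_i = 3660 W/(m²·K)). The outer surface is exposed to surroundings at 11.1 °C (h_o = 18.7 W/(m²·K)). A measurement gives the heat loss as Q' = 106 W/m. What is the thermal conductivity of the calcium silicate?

k = 0.0513 W/m·K

ΣR = ΔT/Q' = |207 − 11.1|/106 = 1.848 m·K/W
Known resistances:
  R'_conv,in = 1/(2πr h) = 1/(2π·0.0799·3660) = 5.442×10^-4 m·K/W
  R'_cast iron = ln(0.103/0.0799)/(2πk) = 0.2540/(2π·63.5) = 6.365×10^-4 m·K/W
  R'_ceramic fibre blanket = ln(0.235/0.136)/(2πk) = 0.5469/(2π·0.0918) = 0.9482 m·K/W
  R'_conv,out = 1/(2πr h) = 1/(2π·0.235·18.7) = 0.03622 m·K/W
R_calcium silicate = ΣR − ΣR_known = 1.848 − 0.9856 = 0.8624 m·K/W
ln(r₂/r₁)/(2πk) = 0.8624 ⇒ k = 0.2779/(2π·0.8624) = 0.0513 W/m·K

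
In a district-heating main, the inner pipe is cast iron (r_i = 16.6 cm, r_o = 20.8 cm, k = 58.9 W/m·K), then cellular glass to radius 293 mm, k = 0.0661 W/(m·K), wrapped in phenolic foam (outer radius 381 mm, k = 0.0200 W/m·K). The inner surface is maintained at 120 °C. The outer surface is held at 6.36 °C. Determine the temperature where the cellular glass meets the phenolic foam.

T = 87.8 °C

Treat each layer as a resistance in series:
  R'_cast iron = ln(0.208/0.166)/(2πk) = 0.2256/(2π·58.9) = 6.095×10^-4 m·K/W
  R'_cellular glass = ln(0.293/0.208)/(2πk) = 0.3426/(2π·0.0661) = 0.8250 m·K/W
  R'_phenolic foam = ln(0.381/0.293)/(2πk) = 0.2626/(2π·0.0200) = 2.090 m·K/W
ΣR = 6.095×10^-4 + 0.8250 + 2.090 = 2.916 m·K/W
Q' = ΔT/ΣR = (120 °C − 6.36 °C)/2.916 = 38.97 W/m
From the inner boundary to the cellular glass/phenolic foam interface, ΣR_partial = 0.8256 m·K/W.
T_interface = T_in − Q'·ΣR_partial = 120 °C − (38.97)(0.8256) = 87.8 °C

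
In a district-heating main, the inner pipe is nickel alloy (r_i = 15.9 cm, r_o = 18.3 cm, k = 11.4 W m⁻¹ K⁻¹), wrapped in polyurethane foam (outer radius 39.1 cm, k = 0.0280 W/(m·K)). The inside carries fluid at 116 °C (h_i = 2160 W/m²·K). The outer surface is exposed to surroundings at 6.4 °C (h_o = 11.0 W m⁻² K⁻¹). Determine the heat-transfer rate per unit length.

Q' = 25.2 W/m

Treat each layer as a resistance in series:
  R'_conv,in = 1/(2πr h) = 1/(2π·0.159·2160) = 4.634×10^-4 m·K/W
  R'_nickel alloy = ln(0.183/0.159)/(2πk) = 0.1406/(2π·11.4) = 0.001963 m·K/W
  R'_polyurethane foam = ln(0.391/0.183)/(2πk) = 0.7592/(2π·0.0280) = 4.315 m·K/W
  R'_conv,out = 1/(2πr h) = 1/(2π·0.391·11.0) = 0.03700 m·K/W
ΣR = 4.634×10^-4 + 0.001963 + 4.315 + 0.03700 = 4.354 m·K/W
Q' = ΔT/ΣR = (116 °C − 6.4 °C)/4.354 = 25.2 W/m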